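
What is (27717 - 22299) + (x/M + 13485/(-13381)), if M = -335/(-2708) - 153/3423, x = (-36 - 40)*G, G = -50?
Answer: 174806446356571/3266663387 ≈ 53512.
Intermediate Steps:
x = 3800 (x = (-36 - 40)*(-50) = -76*(-50) = 3800)
M = 244127/3089828 (M = -335*(-1/2708) - 153*1/3423 = 335/2708 - 51/1141 = 244127/3089828 ≈ 0.079010)
(27717 - 22299) + (x/M + 13485/(-13381)) = (27717 - 22299) + (3800/(244127/3089828) + 13485/(-13381)) = 5418 + (3800*(3089828/244127) + 13485*(-1/13381)) = 5418 + (11741346400/244127 - 13485/13381) = 5418 + 157107664125805/3266663387 = 174806446356571/3266663387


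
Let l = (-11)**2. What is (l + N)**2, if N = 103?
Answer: 50176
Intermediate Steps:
l = 121
(l + N)**2 = (121 + 103)**2 = 224**2 = 50176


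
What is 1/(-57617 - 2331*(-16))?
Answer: -1/20321 ≈ -4.9210e-5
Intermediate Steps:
1/(-57617 - 2331*(-16)) = 1/(-57617 + 37296) = 1/(-20321) = -1/20321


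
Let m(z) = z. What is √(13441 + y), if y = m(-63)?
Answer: √13378 ≈ 115.66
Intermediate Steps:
y = -63
√(13441 + y) = √(13441 - 63) = √13378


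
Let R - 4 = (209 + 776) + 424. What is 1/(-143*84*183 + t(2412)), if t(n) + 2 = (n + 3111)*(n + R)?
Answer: 1/18927277 ≈ 5.2834e-8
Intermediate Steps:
R = 1413 (R = 4 + ((209 + 776) + 424) = 4 + (985 + 424) = 4 + 1409 = 1413)
t(n) = -2 + (1413 + n)*(3111 + n) (t(n) = -2 + (n + 3111)*(n + 1413) = -2 + (3111 + n)*(1413 + n) = -2 + (1413 + n)*(3111 + n))
1/(-143*84*183 + t(2412)) = 1/(-143*84*183 + (4395841 + 2412**2 + 4524*2412)) = 1/(-12012*183 + (4395841 + 5817744 + 10911888)) = 1/(-2198196 + 21125473) = 1/18927277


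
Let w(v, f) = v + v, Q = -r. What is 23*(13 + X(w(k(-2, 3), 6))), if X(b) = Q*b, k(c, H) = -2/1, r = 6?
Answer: 851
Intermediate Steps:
k(c, H) = -2 (k(c, H) = -2*1 = -2)
Q = -6 (Q = -1*6 = -6)
w(v, f) = 2*v
X(b) = -6*b
23*(13 + X(w(k(-2, 3), 6))) = 23*(13 - 12*(-2)) = 23*(13 - 6*(-4)) = 23*(13 + 24) = 23*37 = 851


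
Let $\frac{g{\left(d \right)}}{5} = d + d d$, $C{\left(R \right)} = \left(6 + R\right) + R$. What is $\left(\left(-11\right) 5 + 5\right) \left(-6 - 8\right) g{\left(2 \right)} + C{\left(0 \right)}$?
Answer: $21006$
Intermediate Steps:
$C{\left(R \right)} = 6 + 2 R$
$g{\left(d \right)} = 5 d + 5 d^{2}$ ($g{\left(d \right)} = 5 \left(d + d d\right) = 5 \left(d + d^{2}\right) = 5 d + 5 d^{2}$)
$\left(\left(-11\right) 5 + 5\right) \left(-6 - 8\right) g{\left(2 \right)} + C{\left(0 \right)} = \left(\left(-11\right) 5 + 5\right) \left(-6 - 8\right) 5 \cdot 2 \left(1 + 2\right) + \left(6 + 2 \cdot 0\right) = \left(-55 + 5\right) \left(-14\right) 5 \cdot 2 \cdot 3 + \left(6 + 0\right) = \left(-50\right) \left(-14\right) 30 + 6 = 700 \cdot 30 + 6 = 21000 + 6 = 21006$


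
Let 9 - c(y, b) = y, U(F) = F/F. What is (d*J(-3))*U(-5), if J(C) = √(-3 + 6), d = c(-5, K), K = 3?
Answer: 14*√3 ≈ 24.249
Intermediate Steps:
U(F) = 1
c(y, b) = 9 - y
d = 14 (d = 9 - 1*(-5) = 9 + 5 = 14)
J(C) = √3
(d*J(-3))*U(-5) = (14*√3)*1 = 14*√3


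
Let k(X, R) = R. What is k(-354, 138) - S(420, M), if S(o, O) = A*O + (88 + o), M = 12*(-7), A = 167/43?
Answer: -1882/43 ≈ -43.767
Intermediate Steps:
A = 167/43 (A = 167*(1/43) = 167/43 ≈ 3.8837)
M = -84
S(o, O) = 88 + o + 167*O/43 (S(o, O) = 167*O/43 + (88 + o) = 88 + o + 167*O/43)
k(-354, 138) - S(420, M) = 138 - (88 + 420 + (167/43)*(-84)) = 138 - (88 + 420 - 14028/43) = 138 - 1*7816/43 = 138 - 7816/43 = -1882/43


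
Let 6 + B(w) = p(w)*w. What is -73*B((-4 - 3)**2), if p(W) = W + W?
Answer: -350108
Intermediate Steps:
p(W) = 2*W
B(w) = -6 + 2*w**2 (B(w) = -6 + (2*w)*w = -6 + 2*w**2)
-73*B((-4 - 3)**2) = -73*(-6 + 2*((-4 - 3)**2)**2) = -73*(-6 + 2*((-7)**2)**2) = -73*(-6 + 2*49**2) = -73*(-6 + 2*2401) = -73*(-6 + 4802) = -73*4796 = -350108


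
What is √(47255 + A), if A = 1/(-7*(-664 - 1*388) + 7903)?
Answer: √11014256326962/15267 ≈ 217.38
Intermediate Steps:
A = 1/15267 (A = 1/(-7*(-664 - 388) + 7903) = 1/(-7*(-1052) + 7903) = 1/(7364 + 7903) = 1/15267 ≈ 6.5501e-5)
√(47255 + A) = √(47255 + 1/15267) = √(721442086/15267) = √11014256326962/15267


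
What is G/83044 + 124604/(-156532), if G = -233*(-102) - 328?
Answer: -834852195/1624880426 ≈ -0.51379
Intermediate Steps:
G = 23438 (G = 23766 - 328 = 23438)
G/83044 + 124604/(-156532) = 23438/83044 + 124604/(-156532) = 23438*(1/83044) + 124604*(-1/156532) = 11719/41522 - 31151/39133 = -834852195/1624880426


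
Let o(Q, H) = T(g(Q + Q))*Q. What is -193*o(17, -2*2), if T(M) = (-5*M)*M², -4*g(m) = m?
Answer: -80597765/8 ≈ -1.0075e+7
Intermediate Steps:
g(m) = -m/4
T(M) = -5*M³
o(Q, H) = 5*Q⁴/8 (o(Q, H) = (-5*(-(Q + Q)³/64))*Q = (-5*(-Q³/8))*Q = (-(-5)*Q³/8)*Q = (5*Q³/8)*Q = 5*Q⁴/8)
-193*o(17, -2*2) = -965*17⁴/8 = -965*83521/8 = -193*417605/8 = -80597765/8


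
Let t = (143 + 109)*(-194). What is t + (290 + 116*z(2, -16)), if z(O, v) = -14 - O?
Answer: -50454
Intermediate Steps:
t = -48888 (t = 252*(-194) = -48888)
t + (290 + 116*z(2, -16)) = -48888 + (290 + 116*(-14 - 1*2)) = -48888 + (290 + 116*(-14 - 2)) = -48888 + (290 + 116*(-16)) = -48888 + (290 - 1856) = -48888 - 1566 = -50454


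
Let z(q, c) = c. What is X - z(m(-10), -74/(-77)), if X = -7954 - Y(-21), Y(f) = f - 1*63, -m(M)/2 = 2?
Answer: -606064/77 ≈ -7871.0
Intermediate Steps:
m(M) = -4 (m(M) = -2*2 = -4)
Y(f) = -63 + f (Y(f) = f - 63 = -63 + f)
X = -7870 (X = -7954 - (-63 - 21) = -7954 - 1*(-84) = -7954 + 84 = -7870)
X - z(m(-10), -74/(-77)) = -7870 - (-74)/(-77) = -7870 - (-74)*(-1)/77 = -7870 - 1*74/77 = -7870 - 74/77 = -606064/77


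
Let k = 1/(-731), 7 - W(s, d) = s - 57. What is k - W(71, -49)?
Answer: 5116/731 ≈ 6.9986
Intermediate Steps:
W(s, d) = 64 - s (W(s, d) = 7 - (s - 57) = 7 - (-57 + s) = 7 + (57 - s) = 64 - s)
k = -1/731 ≈ -0.0013680
k - W(71, -49) = -1/731 - (64 - 1*71) = -1/731 - (64 - 71) = -1/731 - 1*(-7) = -1/731 + 7 = 5116/731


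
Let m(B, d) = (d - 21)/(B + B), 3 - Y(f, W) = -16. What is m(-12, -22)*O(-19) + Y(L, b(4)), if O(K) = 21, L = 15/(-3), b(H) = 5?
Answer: 453/8 ≈ 56.625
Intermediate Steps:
L = -5 (L = 15*(-1/3) = -5)
Y(f, W) = 19 (Y(f, W) = 3 - 1*(-16) = 3 + 16 = 19)
m(B, d) = (-21 + d)/(2*B) (m(B, d) = (-21 + d)/((2*B)) = (-21 + d)*(1/(2*B)) = (-21 + d)/(2*B))
m(-12, -22)*O(-19) + Y(L, b(4)) = ((1/2)*(-21 - 22)/(-12))*21 + 19 = ((1/2)*(-1/12)*(-43))*21 + 19 = (43/24)*21 + 19 = 301/8 + 19 = 453/8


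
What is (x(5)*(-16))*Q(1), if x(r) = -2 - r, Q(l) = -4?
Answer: -448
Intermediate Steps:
(x(5)*(-16))*Q(1) = ((-2 - 1*5)*(-16))*(-4) = ((-2 - 5)*(-16))*(-4) = -7*(-16)*(-4) = 112*(-4) = -448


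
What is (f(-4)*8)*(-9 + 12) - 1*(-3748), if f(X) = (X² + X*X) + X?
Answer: 4420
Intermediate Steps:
f(X) = X + 2*X² (f(X) = (X² + X²) + X = 2*X² + X = X + 2*X²)
(f(-4)*8)*(-9 + 12) - 1*(-3748) = (-4*(1 + 2*(-4))*8)*(-9 + 12) - 1*(-3748) = (-4*(1 - 8)*8)*3 + 3748 = (-4*(-7)*8)*3 + 3748 = (28*8)*3 + 3748 = 224*3 + 3748 = 672 + 3748 = 4420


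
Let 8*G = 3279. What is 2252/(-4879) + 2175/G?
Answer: 25836764/5332747 ≈ 4.8449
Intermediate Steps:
G = 3279/8 (G = (⅛)*3279 = 3279/8 ≈ 409.88)
2252/(-4879) + 2175/G = 2252/(-4879) + 2175/(3279/8) = 2252*(-1/4879) + 2175*(8/3279) = -2252/4879 + 5800/1093 = 25836764/5332747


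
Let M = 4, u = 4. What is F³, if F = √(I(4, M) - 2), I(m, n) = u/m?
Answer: -I ≈ -1.0*I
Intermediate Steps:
I(m, n) = 4/m
F = I (F = √(4/4 - 2) = √(4*(¼) - 2) = √(1 - 2) = √(-1) = I ≈ 1.0*I)
F³ = I³ = -I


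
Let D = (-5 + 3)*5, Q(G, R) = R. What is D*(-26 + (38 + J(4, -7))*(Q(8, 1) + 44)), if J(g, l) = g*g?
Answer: -24040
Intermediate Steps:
J(g, l) = g**2
D = -10 (D = -2*5 = -10)
D*(-26 + (38 + J(4, -7))*(Q(8, 1) + 44)) = -10*(-26 + (38 + 4**2)*(1 + 44)) = -10*(-26 + (38 + 16)*45) = -10*(-26 + 54*45) = -10*(-26 + 2430) = -10*2404 = -24040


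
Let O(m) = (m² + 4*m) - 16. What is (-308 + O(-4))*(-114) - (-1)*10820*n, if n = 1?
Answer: 47756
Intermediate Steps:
O(m) = -16 + m² + 4*m
(-308 + O(-4))*(-114) - (-1)*10820*n = (-308 + (-16 + (-4)² + 4*(-4)))*(-114) - (-1)*10820*1 = (-308 + (-16 + 16 - 16))*(-114) - (-1)*10820 = (-308 - 16)*(-114) - 1*(-10820) = -324*(-114) + 10820 = 36936 + 10820 = 47756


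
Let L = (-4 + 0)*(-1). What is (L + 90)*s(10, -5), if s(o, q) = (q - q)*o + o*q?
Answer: -4700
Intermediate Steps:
s(o, q) = o*q (s(o, q) = 0*o + o*q = 0 + o*q = o*q)
L = 4 (L = -4*(-1) = 4)
(L + 90)*s(10, -5) = (4 + 90)*(10*(-5)) = 94*(-50) = -4700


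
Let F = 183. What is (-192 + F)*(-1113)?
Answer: 10017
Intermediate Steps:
(-192 + F)*(-1113) = (-192 + 183)*(-1113) = -9*(-1113) = 10017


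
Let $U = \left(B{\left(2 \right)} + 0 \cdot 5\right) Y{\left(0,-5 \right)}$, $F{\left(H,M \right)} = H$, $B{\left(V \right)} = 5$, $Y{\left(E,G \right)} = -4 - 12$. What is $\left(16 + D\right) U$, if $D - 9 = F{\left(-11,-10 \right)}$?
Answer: $-1120$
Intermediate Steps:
$Y{\left(E,G \right)} = -16$ ($Y{\left(E,G \right)} = -4 - 12 = -16$)
$D = -2$ ($D = 9 - 11 = -2$)
$U = -80$ ($U = \left(5 + 0 \cdot 5\right) \left(-16\right) = \left(5 + 0\right) \left(-16\right) = 5 \left(-16\right) = -80$)
$\left(16 + D\right) U = \left(16 - 2\right) \left(-80\right) = 14 \left(-80\right) = -1120$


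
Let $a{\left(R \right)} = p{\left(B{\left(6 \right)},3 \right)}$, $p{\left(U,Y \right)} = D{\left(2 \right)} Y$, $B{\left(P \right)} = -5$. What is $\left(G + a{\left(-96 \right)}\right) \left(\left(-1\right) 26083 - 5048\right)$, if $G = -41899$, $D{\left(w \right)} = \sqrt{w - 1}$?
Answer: $1304264376$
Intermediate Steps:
$D{\left(w \right)} = \sqrt{-1 + w}$
$p{\left(U,Y \right)} = Y$ ($p{\left(U,Y \right)} = \sqrt{-1 + 2} Y = \sqrt{1} Y = 1 Y = Y$)
$a{\left(R \right)} = 3$
$\left(G + a{\left(-96 \right)}\right) \left(\left(-1\right) 26083 - 5048\right) = \left(-41899 + 3\right) \left(\left(-1\right) 26083 - 5048\right) = - 41896 \left(-26083 - 5048\right) = \left(-41896\right) \left(-31131\right) = 1304264376$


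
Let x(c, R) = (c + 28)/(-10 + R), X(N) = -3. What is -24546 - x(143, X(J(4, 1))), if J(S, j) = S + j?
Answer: -318927/13 ≈ -24533.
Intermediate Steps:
x(c, R) = (28 + c)/(-10 + R)
-24546 - x(143, X(J(4, 1))) = -24546 - (28 + 143)/(-10 - 3) = -24546 - 171/(-13) = -24546 - (-1)*171/13 = -24546 - 1*(-171/13) = -24546 + 171/13 = -318927/13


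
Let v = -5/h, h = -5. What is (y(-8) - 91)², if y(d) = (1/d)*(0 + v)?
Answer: 531441/64 ≈ 8303.8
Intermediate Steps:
v = 1 (v = -5/(-5) = -5*(-⅕) = 1)
y(d) = 1/d (y(d) = (1/d)*(0 + 1) = 1/d)
(y(-8) - 91)² = (1/(-8) - 91)² = (-⅛ - 91)² = (-729/8)² = 531441/64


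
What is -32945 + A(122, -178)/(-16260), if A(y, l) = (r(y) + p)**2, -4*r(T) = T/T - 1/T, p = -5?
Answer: -127570341899521/3872221440 ≈ -32945.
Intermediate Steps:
r(T) = -1/4 + 1/(4*T) (r(T) = -(T/T - 1/T)/4 = -(1 - 1/T)/4 = -1/4 + 1/(4*T))
A(y, l) = (-5 + (1 - y)/(4*y))**2 (A(y, l) = ((1 - y)/(4*y) - 5)**2 = (-5 + (1 - y)/(4*y))**2)
-32945 + A(122, -178)/(-16260) = -32945 + ((1/16)*(-1 + 21*122)**2/122**2)/(-16260) = -32945 + ((1/16)*(1/14884)*(-1 + 2562)**2)*(-1/16260) = -32945 + ((1/16)*(1/14884)*2561**2)*(-1/16260) = -32945 + ((1/16)*(1/14884)*6558721)*(-1/16260) = -32945 + (6558721/238144)*(-1/16260) = -32945 - 6558721/3872221440 = -127570341899521/3872221440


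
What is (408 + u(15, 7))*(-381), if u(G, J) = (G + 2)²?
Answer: -265557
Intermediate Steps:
u(G, J) = (2 + G)²
(408 + u(15, 7))*(-381) = (408 + (2 + 15)²)*(-381) = (408 + 17²)*(-381) = (408 + 289)*(-381) = 697*(-381) = -265557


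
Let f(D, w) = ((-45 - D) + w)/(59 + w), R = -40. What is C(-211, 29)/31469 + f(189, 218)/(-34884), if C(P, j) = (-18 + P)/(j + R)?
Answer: 554583829/836222181003 ≈ 0.00066320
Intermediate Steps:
f(D, w) = (-45 + w - D)/(59 + w)
C(P, j) = (-18 + P)/(-40 + j) (C(P, j) = (-18 + P)/(j - 40) = (-18 + P)/(-40 + j))
C(-211, 29)/31469 + f(189, 218)/(-34884) = ((-18 - 211)/(-40 + 29))/31469 + ((-45 + 218 - 1*189)/(59 + 218))/(-34884) = (-229/(-11))*(1/31469) + ((-45 + 218 - 189)/277)*(-1/34884) = -1/11*(-229)*(1/31469) + ((1/277)*(-16))*(-1/34884) = (229/11)*(1/31469) - 16/277*(-1/34884) = 229/346159 + 4/2415717 = 554583829/836222181003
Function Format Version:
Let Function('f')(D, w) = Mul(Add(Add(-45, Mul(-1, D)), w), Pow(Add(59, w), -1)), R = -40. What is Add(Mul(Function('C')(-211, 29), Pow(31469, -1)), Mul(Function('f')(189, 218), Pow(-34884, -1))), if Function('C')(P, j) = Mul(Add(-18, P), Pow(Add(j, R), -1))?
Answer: Rational(554583829, 836222181003) ≈ 0.00066320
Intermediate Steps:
Function('f')(D, w) = Mul(Pow(Add(59, w), -1), Add(-45, w, Mul(-1, D))) (Function('f')(D, w) = Mul(Add(-45, w, Mul(-1, D)), Pow(Add(59, w), -1)) = Mul(Pow(Add(59, w), -1), Add(-45, w, Mul(-1, D))))
Function('C')(P, j) = Mul(Pow(Add(-40, j), -1), Add(-18, P)) (Function('C')(P, j) = Mul(Add(-18, P), Pow(Add(j, -40), -1)) = Mul(Add(-18, P), Pow(Add(-40, j), -1)) = Mul(Pow(Add(-40, j), -1), Add(-18, P)))
Add(Mul(Function('C')(-211, 29), Pow(31469, -1)), Mul(Function('f')(189, 218), Pow(-34884, -1))) = Add(Mul(Mul(Pow(Add(-40, 29), -1), Add(-18, -211)), Pow(31469, -1)), Mul(Mul(Pow(Add(59, 218), -1), Add(-45, 218, Mul(-1, 189))), Pow(-34884, -1))) = Add(Mul(Mul(Pow(-11, -1), -229), Rational(1, 31469)), Mul(Mul(Pow(277, -1), Add(-45, 218, -189)), Rational(-1, 34884))) = Add(Mul(Mul(Rational(-1, 11), -229), Rational(1, 31469)), Mul(Mul(Rational(1, 277), -16), Rational(-1, 34884))) = Add(Mul(Rational(229, 11), Rational(1, 31469)), Mul(Rational(-16, 277), Rational(-1, 34884))) = Add(Rational(229, 346159), Rational(4, 2415717)) = Rational(554583829, 836222181003)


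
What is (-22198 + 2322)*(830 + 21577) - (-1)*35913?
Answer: -445325619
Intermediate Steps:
(-22198 + 2322)*(830 + 21577) - (-1)*35913 = -19876*22407 - 1*(-35913) = -445361532 + 35913 = -445325619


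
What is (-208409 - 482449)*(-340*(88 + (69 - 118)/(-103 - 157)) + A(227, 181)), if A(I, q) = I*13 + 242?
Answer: 240614787672/13 ≈ 1.8509e+10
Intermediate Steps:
A(I, q) = 242 + 13*I (A(I, q) = 13*I + 242 = 242 + 13*I)
(-208409 - 482449)*(-340*(88 + (69 - 118)/(-103 - 157)) + A(227, 181)) = (-208409 - 482449)*(-340*(88 + (69 - 118)/(-103 - 157)) + (242 + 13*227)) = -690858*(-340*(88 - 49/(-260)) + (242 + 2951)) = -690858*(-340*(88 - 49*(-1/260)) + 3193) = -690858*(-340*(88 + 49/260) + 3193) = -690858*(-340*22929/260 + 3193) = -690858*(-389793/13 + 3193) = -690858*(-348284/13) = 240614787672/13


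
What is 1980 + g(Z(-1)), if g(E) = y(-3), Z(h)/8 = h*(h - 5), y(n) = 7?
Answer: 1987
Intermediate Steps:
Z(h) = 8*h*(-5 + h) (Z(h) = 8*(h*(h - 5)) = 8*(h*(-5 + h)) = 8*h*(-5 + h))
g(E) = 7
1980 + g(Z(-1)) = 1980 + 7 = 1987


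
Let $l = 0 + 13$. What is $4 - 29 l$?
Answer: $-373$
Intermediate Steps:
$l = 13$
$4 - 29 l = 4 - 377 = -373$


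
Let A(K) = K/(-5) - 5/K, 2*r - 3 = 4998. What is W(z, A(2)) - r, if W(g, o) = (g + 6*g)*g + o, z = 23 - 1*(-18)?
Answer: 46318/5 ≈ 9263.6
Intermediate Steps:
r = 5001/2 (r = 3/2 + (½)*4998 = 3/2 + 2499 = 5001/2 ≈ 2500.5)
A(K) = -5/K - K/5 (A(K) = K*(-⅕) - 5/K = -K/5 - 5/K = -5/K - K/5)
z = 41 (z = 23 + 18 = 41)
W(g, o) = o + 7*g² (W(g, o) = (7*g)*g + o = 7*g² + o = o + 7*g²)
W(z, A(2)) - r = ((-5/2 - ⅕*2) + 7*41²) - 1*5001/2 = ((-5*½ - ⅖) + 7*1681) - 5001/2 = ((-5/2 - ⅖) + 11767) - 5001/2 = (-29/10 + 11767) - 5001/2 = 117641/10 - 5001/2 = 46318/5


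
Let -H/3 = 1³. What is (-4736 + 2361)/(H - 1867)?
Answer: 475/374 ≈ 1.2701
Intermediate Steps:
H = -3 (H = -3*1³ = -3*1 = -3)
(-4736 + 2361)/(H - 1867) = (-4736 + 2361)/(-3 - 1867) = -2375/(-1870) = -2375*(-1/1870) = 475/374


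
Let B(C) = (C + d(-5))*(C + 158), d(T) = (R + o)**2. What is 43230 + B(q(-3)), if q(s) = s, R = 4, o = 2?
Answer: 48345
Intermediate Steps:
d(T) = 36 (d(T) = (4 + 2)**2 = 6**2 = 36)
B(C) = (36 + C)*(158 + C) (B(C) = (C + 36)*(C + 158) = (36 + C)*(158 + C))
43230 + B(q(-3)) = 43230 + (5688 + (-3)**2 + 194*(-3)) = 43230 + (5688 + 9 - 582) = 43230 + 5115 = 48345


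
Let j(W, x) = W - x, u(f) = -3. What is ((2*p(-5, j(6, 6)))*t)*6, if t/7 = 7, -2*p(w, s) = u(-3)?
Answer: 882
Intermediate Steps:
p(w, s) = 3/2 (p(w, s) = -½*(-3) = 3/2)
t = 49 (t = 7*7 = 49)
((2*p(-5, j(6, 6)))*t)*6 = ((2*(3/2))*49)*6 = (3*49)*6 = 147*6 = 882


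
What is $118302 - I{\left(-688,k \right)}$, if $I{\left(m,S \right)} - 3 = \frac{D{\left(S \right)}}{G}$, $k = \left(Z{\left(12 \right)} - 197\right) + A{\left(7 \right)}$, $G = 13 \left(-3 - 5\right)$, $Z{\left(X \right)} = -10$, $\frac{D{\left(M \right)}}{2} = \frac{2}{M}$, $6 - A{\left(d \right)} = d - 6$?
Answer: $\frac{621306347}{5252} \approx 1.183 \cdot 10^{5}$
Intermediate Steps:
$A{\left(d \right)} = 12 - d$ ($A{\left(d \right)} = 6 - \left(d - 6\right) = 6 - \left(-6 + d\right) = 12 - d$)
$D{\left(M \right)} = \frac{4}{M}$ ($D{\left(M \right)} = 2 \frac{2}{M} = \frac{4}{M}$)
$G = -104$ ($G = 13 \left(-8\right) = -104$)
$k = -202$ ($k = \left(-10 - 197\right) + \left(12 - 7\right) = -207 + \left(12 - 7\right) = -207 + 5 = -202$)
$I{\left(m,S \right)} = 3 - \frac{1}{26 S}$ ($I{\left(m,S \right)} = 3 + \frac{4 \frac{1}{S}}{-104} = 3 + \frac{4}{S} \left(- \frac{1}{104}\right) = 3 - \frac{1}{26 S}$)
$118302 - I{\left(-688,k \right)} = 118302 - \left(3 - \frac{1}{26 \left(-202\right)}\right) = 118302 - \left(3 - - \frac{1}{5252}\right) = 118302 - \left(3 + \frac{1}{5252}\right) = 118302 - \frac{15757}{5252} = \frac{621306347}{5252}$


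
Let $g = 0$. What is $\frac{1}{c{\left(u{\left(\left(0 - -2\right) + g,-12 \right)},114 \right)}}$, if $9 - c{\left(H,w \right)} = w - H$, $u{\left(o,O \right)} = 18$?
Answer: $- \frac{1}{87} \approx -0.011494$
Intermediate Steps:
$c{\left(H,w \right)} = 9 + H - w$ ($c{\left(H,w \right)} = 9 - \left(w - H\right) = 9 + \left(H - w\right) = 9 + H - w$)
$\frac{1}{c{\left(u{\left(\left(0 - -2\right) + g,-12 \right)},114 \right)}} = \frac{1}{9 + 18 - 114} = \frac{1}{-87} = - \frac{1}{87}$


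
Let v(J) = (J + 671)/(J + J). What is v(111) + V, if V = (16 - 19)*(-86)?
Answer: 29029/111 ≈ 261.52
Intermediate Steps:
v(J) = (671 + J)/(2*J) (v(J) = (671 + J)/((2*J)) = (671 + J)*(1/(2*J)) = (671 + J)/(2*J))
V = 258 (V = -3*(-86) = 258)
v(111) + V = (½)*(671 + 111)/111 + 258 = (½)*(1/111)*782 + 258 = 391/111 + 258 = 29029/111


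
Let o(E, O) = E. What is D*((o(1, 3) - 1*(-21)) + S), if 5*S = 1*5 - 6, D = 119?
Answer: 12971/5 ≈ 2594.2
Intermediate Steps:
S = -⅕ (S = (1*5 - 6)/5 = (5 - 6)/5 = (⅕)*(-1) = -⅕ ≈ -0.20000)
D*((o(1, 3) - 1*(-21)) + S) = 119*((1 - 1*(-21)) - ⅕) = 119*((1 + 21) - ⅕) = 119*(22 - ⅕) = 119*(109/5) = 12971/5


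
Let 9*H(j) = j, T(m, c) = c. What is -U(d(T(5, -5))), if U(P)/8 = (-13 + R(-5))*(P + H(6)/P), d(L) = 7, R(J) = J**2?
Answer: -4768/7 ≈ -681.14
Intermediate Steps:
H(j) = j/9
U(P) = 64/P + 96*P (U(P) = 8*((-13 + (-5)**2)*(P + ((1/9)*6)/P)) = 8*((-13 + 25)*(P + 2/(3*P))) = 8*(12*(P + 2/(3*P))) = 8*(8/P + 12*P) = 64/P + 96*P)
-U(d(T(5, -5))) = -(64/7 + 96*7) = -(64*(1/7) + 672) = -(64/7 + 672) = -1*4768/7 = -4768/7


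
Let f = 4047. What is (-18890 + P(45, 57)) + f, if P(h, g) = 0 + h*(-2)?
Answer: -14933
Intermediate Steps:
P(h, g) = -2*h (P(h, g) = 0 - 2*h = -2*h)
(-18890 + P(45, 57)) + f = (-18890 - 2*45) + 4047 = (-18890 - 90) + 4047 = -18980 + 4047 = -14933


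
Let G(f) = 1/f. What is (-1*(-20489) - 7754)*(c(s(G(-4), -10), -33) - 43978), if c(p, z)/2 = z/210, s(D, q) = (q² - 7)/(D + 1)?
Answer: -3920446827/7 ≈ -5.6006e+8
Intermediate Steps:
s(D, q) = (-7 + q²)/(1 + D)
c(p, z) = z/105 (c(p, z) = 2*(z/210) = z/105)
(-1*(-20489) - 7754)*(c(s(G(-4), -10), -33) - 43978) = (-1*(-20489) - 7754)*((1/105)*(-33) - 43978) = (20489 - 7754)*(-11/35 - 43978) = 12735*(-1539241/35) = -3920446827/7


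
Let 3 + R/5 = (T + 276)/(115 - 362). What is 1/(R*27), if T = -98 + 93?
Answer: -247/136620 ≈ -0.0018079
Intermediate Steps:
T = -5
R = -5060/247 (R = -15 + 5*((-5 + 276)/(115 - 362)) = -15 + 5*(271/(-247)) = -15 + 5*(271*(-1/247)) = -15 + 5*(-271/247) = -15 - 1355/247 = -5060/247 ≈ -20.486)
1/(R*27) = 1/(-5060/247*27) = 1/(-136620/247) = -247/136620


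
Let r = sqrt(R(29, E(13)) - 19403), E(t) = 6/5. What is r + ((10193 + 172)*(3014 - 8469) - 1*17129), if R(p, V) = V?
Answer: -56558204 + I*sqrt(485045)/5 ≈ -5.6558e+7 + 139.29*I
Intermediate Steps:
E(t) = 6/5 (E(t) = 6*(1/5) = 6/5)
r = I*sqrt(485045)/5 (r = sqrt(6/5 - 19403) = sqrt(-97009/5) = I*sqrt(485045)/5 ≈ 139.29*I)
r + ((10193 + 172)*(3014 - 8469) - 1*17129) = I*sqrt(485045)/5 + ((10193 + 172)*(3014 - 8469) - 1*17129) = I*sqrt(485045)/5 + (10365*(-5455) - 17129) = I*sqrt(485045)/5 + (-56541075 - 17129) = I*sqrt(485045)/5 - 56558204 = -56558204 + I*sqrt(485045)/5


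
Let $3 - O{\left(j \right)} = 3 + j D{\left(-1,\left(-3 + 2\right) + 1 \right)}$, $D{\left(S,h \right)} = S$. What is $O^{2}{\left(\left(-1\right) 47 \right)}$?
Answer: $2209$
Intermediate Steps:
$O{\left(j \right)} = j$ ($O{\left(j \right)} = 3 - \left(3 + j \left(-1\right)\right) = 3 - \left(3 - j\right) = 3 + \left(-3 + j\right) = j$)
$O^{2}{\left(\left(-1\right) 47 \right)} = \left(\left(-1\right) 47\right)^{2} = \left(-47\right)^{2} = 2209$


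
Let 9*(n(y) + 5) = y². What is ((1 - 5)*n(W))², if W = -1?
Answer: 30976/81 ≈ 382.42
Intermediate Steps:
n(y) = -5 + y²/9
((1 - 5)*n(W))² = ((1 - 5)*(-5 + (⅑)*(-1)²))² = (-4*(-5 + (⅑)*1))² = (-4*(-5 + ⅑))² = (-4*(-44/9))² = (176/9)² = 30976/81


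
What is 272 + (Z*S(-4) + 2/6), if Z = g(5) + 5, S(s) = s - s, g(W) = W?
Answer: 817/3 ≈ 272.33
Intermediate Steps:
S(s) = 0
Z = 10 (Z = 5 + 5 = 10)
272 + (Z*S(-4) + 2/6) = 272 + (10*0 + 2/6) = 272 + (0 + 2*(1/6)) = 272 + (0 + 1/3) = 272 + 1/3 = 817/3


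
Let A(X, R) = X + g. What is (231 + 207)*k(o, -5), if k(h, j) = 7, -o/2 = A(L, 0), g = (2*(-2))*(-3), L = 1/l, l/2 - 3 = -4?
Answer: 3066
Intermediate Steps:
l = -2 (l = 6 + 2*(-4) = 6 - 8 = -2)
L = -½ (L = 1/(-2) = -½ ≈ -0.50000)
g = 12 (g = -4*(-3) = 12)
A(X, R) = 12 + X (A(X, R) = X + 12 = 12 + X)
o = -23 (o = -2*(12 - ½) = -2*23/2 = -23)
(231 + 207)*k(o, -5) = (231 + 207)*7 = 438*7 = 3066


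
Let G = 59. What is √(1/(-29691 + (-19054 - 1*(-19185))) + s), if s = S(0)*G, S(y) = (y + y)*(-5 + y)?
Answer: I*√7390/14780 ≈ 0.0058163*I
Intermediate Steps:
S(y) = 2*y*(-5 + y) (S(y) = (2*y)*(-5 + y) = 2*y*(-5 + y))
s = 0 (s = (2*0*(-5 + 0))*59 = (2*0*(-5))*59 = 0*59 = 0)
√(1/(-29691 + (-19054 - 1*(-19185))) + s) = √(1/(-29691 + (-19054 - 1*(-19185))) + 0) = √(1/(-29691 + (-19054 + 19185)) + 0) = √(1/(-29691 + 131) + 0) = √(1/(-29560) + 0) = √(-1/29560 + 0) = √(-1/29560) = I*√7390/14780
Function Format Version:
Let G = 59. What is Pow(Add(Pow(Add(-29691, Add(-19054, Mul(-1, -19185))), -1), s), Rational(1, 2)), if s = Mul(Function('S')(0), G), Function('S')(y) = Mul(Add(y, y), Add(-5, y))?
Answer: Mul(Rational(1, 14780), I, Pow(7390, Rational(1, 2))) ≈ Mul(0.0058163, I)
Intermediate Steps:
Function('S')(y) = Mul(2, y, Add(-5, y)) (Function('S')(y) = Mul(Mul(2, y), Add(-5, y)) = Mul(2, y, Add(-5, y)))
s = 0 (s = Mul(Mul(2, 0, Add(-5, 0)), 59) = Mul(Mul(2, 0, -5), 59) = Mul(0, 59) = 0)
Pow(Add(Pow(Add(-29691, Add(-19054, Mul(-1, -19185))), -1), s), Rational(1, 2)) = Pow(Add(Pow(Add(-29691, Add(-19054, Mul(-1, -19185))), -1), 0), Rational(1, 2)) = Pow(Add(Pow(Add(-29691, Add(-19054, 19185)), -1), 0), Rational(1, 2)) = Pow(Add(Pow(Add(-29691, 131), -1), 0), Rational(1, 2)) = Pow(Add(Pow(-29560, -1), 0), Rational(1, 2)) = Pow(Add(Rational(-1, 29560), 0), Rational(1, 2)) = Pow(Rational(-1, 29560), Rational(1, 2)) = Mul(Rational(1, 14780), I, Pow(7390, Rational(1, 2)))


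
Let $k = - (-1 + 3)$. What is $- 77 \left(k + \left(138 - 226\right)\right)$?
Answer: $6930$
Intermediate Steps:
$k = -2$ ($k = \left(-1\right) 2 = -2$)
$- 77 \left(k + \left(138 - 226\right)\right) = - 77 \left(-2 + \left(138 - 226\right)\right) = - 77 \left(-2 - 88\right) = \left(-77\right) \left(-90\right) = 6930$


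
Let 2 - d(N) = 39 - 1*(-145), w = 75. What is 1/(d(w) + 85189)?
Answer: 1/85007 ≈ 1.1764e-5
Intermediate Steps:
d(N) = -182 (d(N) = 2 - (39 - 1*(-145)) = 2 - (39 + 145) = 2 - 1*184 = 2 - 184 = -182)
1/(d(w) + 85189) = 1/(-182 + 85189) = 1/85007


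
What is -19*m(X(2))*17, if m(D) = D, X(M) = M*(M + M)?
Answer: -2584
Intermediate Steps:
X(M) = 2*M² (X(M) = M*(2*M) = 2*M²)
-19*m(X(2))*17 = -38*2²*17 = -38*4*17 = -19*8*17 = -152*17 = -2584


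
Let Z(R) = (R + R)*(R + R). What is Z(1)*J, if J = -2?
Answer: -8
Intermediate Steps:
Z(R) = 4*R**2 (Z(R) = (2*R)*(2*R) = 4*R**2)
Z(1)*J = (4*1**2)*(-2) = (4*1)*(-2) = 4*(-2) = -8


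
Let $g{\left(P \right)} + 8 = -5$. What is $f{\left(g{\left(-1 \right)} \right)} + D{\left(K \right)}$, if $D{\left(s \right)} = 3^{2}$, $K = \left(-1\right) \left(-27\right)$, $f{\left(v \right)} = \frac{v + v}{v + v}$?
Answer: $10$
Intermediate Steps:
$g{\left(P \right)} = -13$ ($g{\left(P \right)} = -8 - 5 = -13$)
$f{\left(v \right)} = 1$ ($f{\left(v \right)} = \frac{2 v}{2 v} = 2 v \frac{1}{2 v} = 1$)
$K = 27$
$D{\left(s \right)} = 9$
$f{\left(g{\left(-1 \right)} \right)} + D{\left(K \right)} = 1 + 9 = 10$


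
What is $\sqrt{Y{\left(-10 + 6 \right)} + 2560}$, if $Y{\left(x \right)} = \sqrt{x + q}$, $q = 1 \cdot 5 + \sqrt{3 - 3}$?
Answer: $\sqrt{2561} \approx 50.606$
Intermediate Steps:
$q = 5$ ($q = 5 + \sqrt{0} = 5 + 0 = 5$)
$Y{\left(x \right)} = \sqrt{5 + x}$ ($Y{\left(x \right)} = \sqrt{x + 5} = \sqrt{5 + x}$)
$\sqrt{Y{\left(-10 + 6 \right)} + 2560} = \sqrt{\sqrt{5 + \left(-10 + 6\right)} + 2560} = \sqrt{\sqrt{5 - 4} + 2560} = \sqrt{\sqrt{1} + 2560} = \sqrt{1 + 2560} = \sqrt{2561}$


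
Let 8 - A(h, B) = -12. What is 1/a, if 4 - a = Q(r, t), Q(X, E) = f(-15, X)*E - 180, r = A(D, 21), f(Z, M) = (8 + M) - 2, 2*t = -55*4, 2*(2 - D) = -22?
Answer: 1/3044 ≈ 0.00032852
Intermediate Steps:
D = 13 (D = 2 - ½*(-22) = 2 + 11 = 13)
t = -110 (t = (-55*4)/2 = (½)*(-220) = -110)
f(Z, M) = 6 + M
A(h, B) = 20 (A(h, B) = 8 - 1*(-12) = 8 + 12 = 20)
r = 20
Q(X, E) = -180 + E*(6 + X) (Q(X, E) = (6 + X)*E - 180 = E*(6 + X) - 180 = -180 + E*(6 + X))
a = 3044 (a = 4 - (-180 - 110*(6 + 20)) = 4 - (-180 - 110*26) = 4 - (-180 - 2860) = 4 - 1*(-3040) = 4 + 3040 = 3044)
1/a = 1/3044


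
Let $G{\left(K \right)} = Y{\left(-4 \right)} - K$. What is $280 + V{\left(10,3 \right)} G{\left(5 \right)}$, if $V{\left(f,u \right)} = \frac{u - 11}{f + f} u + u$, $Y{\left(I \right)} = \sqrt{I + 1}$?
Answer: $271 + \frac{9 i \sqrt{3}}{5} \approx 271.0 + 3.1177 i$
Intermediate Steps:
$Y{\left(I \right)} = \sqrt{1 + I}$
$V{\left(f,u \right)} = u + \frac{u \left(-11 + u\right)}{2 f}$ ($V{\left(f,u \right)} = \frac{-11 + u}{2 f} u + u = \frac{u \left(-11 + u\right)}{2 f} + u = u + \frac{u \left(-11 + u\right)}{2 f}$)
$G{\left(K \right)} = - K + i \sqrt{3}$ ($G{\left(K \right)} = \sqrt{1 - 4} - K = \sqrt{-3} - K = i \sqrt{3} - K = - K + i \sqrt{3}$)
$280 + V{\left(10,3 \right)} G{\left(5 \right)} = 280 + \frac{1}{2} \cdot 3 \cdot \frac{1}{10} \left(-11 + 3 + 2 \cdot 10\right) \left(\left(-1\right) 5 + i \sqrt{3}\right) = 280 + \frac{1}{2} \cdot 3 \cdot \frac{1}{10} \left(-11 + 3 + 20\right) \left(-5 + i \sqrt{3}\right) = 280 + \frac{1}{2} \cdot 3 \cdot \frac{1}{10} \cdot 12 \left(-5 + i \sqrt{3}\right) = 280 + \frac{9 \left(-5 + i \sqrt{3}\right)}{5} = 280 - \left(9 - \frac{9 i \sqrt{3}}{5}\right) = 271 + \frac{9 i \sqrt{3}}{5}$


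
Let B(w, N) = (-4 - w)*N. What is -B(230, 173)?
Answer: 40482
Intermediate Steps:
B(w, N) = N*(-4 - w)
-B(230, 173) = -(-1)*173*(4 + 230) = -(-1)*173*234 = -1*(-40482) = 40482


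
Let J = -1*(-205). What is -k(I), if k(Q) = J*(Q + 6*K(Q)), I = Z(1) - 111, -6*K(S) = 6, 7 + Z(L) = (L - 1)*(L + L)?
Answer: 25420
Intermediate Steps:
Z(L) = -7 + 2*L*(-1 + L) (Z(L) = -7 + (L - 1)*(L + L) = -7 + (-1 + L)*(2*L) = -7 + 2*L*(-1 + L))
K(S) = -1 (K(S) = -⅙*6 = -1)
J = 205
I = -118 (I = (-7 - 2*1 + 2*1²) - 111 = (-7 - 2 + 2*1) - 111 = (-7 - 2 + 2) - 111 = -7 - 111 = -118)
k(Q) = -1230 + 205*Q (k(Q) = 205*(Q + 6*(-1)) = 205*(Q - 6) = 205*(-6 + Q) = -1230 + 205*Q)
-k(I) = -(-1230 + 205*(-118)) = -(-1230 - 24190) = -1*(-25420) = 25420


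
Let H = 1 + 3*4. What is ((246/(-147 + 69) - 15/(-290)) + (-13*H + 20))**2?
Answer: 13152649225/568516 ≈ 23135.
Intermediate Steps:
H = 13 (H = 1 + 12 = 13)
((246/(-147 + 69) - 15/(-290)) + (-13*H + 20))**2 = ((246/(-147 + 69) - 15/(-290)) + (-13*13 + 20))**2 = ((246/(-78) - 15*(-1/290)) + (-169 + 20))**2 = ((246*(-1/78) + 3/58) - 149)**2 = ((-41/13 + 3/58) - 149)**2 = (-2339/754 - 149)**2 = (-114685/754)**2 = 13152649225/568516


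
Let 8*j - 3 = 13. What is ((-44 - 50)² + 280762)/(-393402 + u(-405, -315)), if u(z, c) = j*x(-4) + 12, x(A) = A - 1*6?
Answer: -144799/196705 ≈ -0.73612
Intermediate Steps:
x(A) = -6 + A (x(A) = A - 6 = -6 + A)
j = 2 (j = 3/8 + (⅛)*13 = 3/8 + 13/8 = 2)
u(z, c) = -8 (u(z, c) = 2*(-6 - 4) + 12 = 2*(-10) + 12 = -20 + 12 = -8)
((-44 - 50)² + 280762)/(-393402 + u(-405, -315)) = ((-44 - 50)² + 280762)/(-393402 - 8) = ((-94)² + 280762)/(-393410) = (8836 + 280762)*(-1/393410) = 289598*(-1/393410) = -144799/196705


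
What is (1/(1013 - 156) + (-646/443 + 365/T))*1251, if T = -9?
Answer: -19953620414/379651 ≈ -52558.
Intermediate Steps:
(1/(1013 - 156) + (-646/443 + 365/T))*1251 = (1/(1013 - 156) + (-646/443 + 365/(-9)))*1251 = (1/857 + (-646*1/443 + 365*(-⅑)))*1251 = (1/857 + (-646/443 - 365/9))*1251 = (1/857 - 167509/3987)*1251 = -143551226/3416859*1251 = -19953620414/379651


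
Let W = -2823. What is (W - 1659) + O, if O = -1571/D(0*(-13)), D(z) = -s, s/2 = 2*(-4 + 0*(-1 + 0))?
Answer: -73283/16 ≈ -4580.2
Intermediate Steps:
s = -16 (s = 2*(2*(-4 + 0*(-1 + 0))) = 2*(2*(-4 + 0*(-1))) = 2*(2*(-4 + 0)) = 2*(2*(-4)) = 2*(-8) = -16)
D(z) = 16 (D(z) = -1*(-16) = 16)
O = -1571/16 ≈ -98.188
(W - 1659) + O = (-2823 - 1659) - 1571/16 = -4482 - 1571/16 = -73283/16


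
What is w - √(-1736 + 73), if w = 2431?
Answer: 2431 - I*√1663 ≈ 2431.0 - 40.78*I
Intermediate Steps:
w - √(-1736 + 73) = 2431 - √(-1736 + 73) = 2431 - √(-1663) = 2431 - I*√1663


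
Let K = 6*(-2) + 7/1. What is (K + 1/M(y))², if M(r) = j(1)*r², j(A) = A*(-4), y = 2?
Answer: 6561/256 ≈ 25.629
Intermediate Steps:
j(A) = -4*A
M(r) = -4*r² (M(r) = (-4*1)*r² = -4*r²)
K = -5 (K = -12 + 7*1 = -12 + 7 = -5)
(K + 1/M(y))² = (-5 + 1/(-4*2²))² = (-5 + 1/(-4*4))² = (-5 + 1/(-16))² = (-5 - 1/16)² = (-81/16)² = 6561/256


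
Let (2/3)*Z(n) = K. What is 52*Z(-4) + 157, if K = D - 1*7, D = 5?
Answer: 1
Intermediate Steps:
K = -2 (K = 5 - 1*7 = 5 - 7 = -2)
Z(n) = -3 (Z(n) = (3/2)*(-2) = -3)
52*Z(-4) + 157 = 52*(-3) + 157 = -156 + 157 = 1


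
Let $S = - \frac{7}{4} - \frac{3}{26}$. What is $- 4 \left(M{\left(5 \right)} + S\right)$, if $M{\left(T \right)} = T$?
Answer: $- \frac{163}{13} \approx -12.538$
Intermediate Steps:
$S = - \frac{97}{52}$ ($S = \left(-7\right) \frac{1}{4} - \frac{3}{26} = - \frac{7}{4} - \frac{3}{26} = - \frac{97}{52} \approx -1.8654$)
$- 4 \left(M{\left(5 \right)} + S\right) = - 4 \left(5 - \frac{97}{52}\right) = \left(-4\right) \frac{163}{52} = - \frac{163}{13}$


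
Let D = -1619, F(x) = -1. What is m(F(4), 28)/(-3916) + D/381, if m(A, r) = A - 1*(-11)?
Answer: -3171907/745998 ≈ -4.2519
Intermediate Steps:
m(A, r) = 11 + A (m(A, r) = A + 11 = 11 + A)
m(F(4), 28)/(-3916) + D/381 = (11 - 1)/(-3916) - 1619/381 = 10*(-1/3916) - 1619*1/381 = -5/1958 - 1619/381 = -3171907/745998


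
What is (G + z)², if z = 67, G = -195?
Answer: 16384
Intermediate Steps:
(G + z)² = (-195 + 67)² = (-128)² = 16384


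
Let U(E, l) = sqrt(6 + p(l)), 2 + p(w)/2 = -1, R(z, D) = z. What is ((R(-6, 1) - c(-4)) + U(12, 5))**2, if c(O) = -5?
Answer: 1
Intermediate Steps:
p(w) = -6 (p(w) = -4 + 2*(-1) = -4 - 2 = -6)
U(E, l) = 0 (U(E, l) = sqrt(6 - 6) = sqrt(0) = 0)
((R(-6, 1) - c(-4)) + U(12, 5))**2 = ((-6 - 1*(-5)) + 0)**2 = ((-6 + 5) + 0)**2 = (-1 + 0)**2 = (-1)**2 = 1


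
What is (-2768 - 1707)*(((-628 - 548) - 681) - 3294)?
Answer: 23050725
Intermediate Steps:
(-2768 - 1707)*(((-628 - 548) - 681) - 3294) = -4475*((-1176 - 681) - 3294) = -4475*(-1857 - 3294) = -4475*(-5151) = 23050725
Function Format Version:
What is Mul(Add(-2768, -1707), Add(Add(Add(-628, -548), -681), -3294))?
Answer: 23050725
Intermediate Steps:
Mul(Add(-2768, -1707), Add(Add(Add(-628, -548), -681), -3294)) = Mul(-4475, Add(Add(-1176, -681), -3294)) = Mul(-4475, Add(-1857, -3294)) = Mul(-4475, -5151) = 23050725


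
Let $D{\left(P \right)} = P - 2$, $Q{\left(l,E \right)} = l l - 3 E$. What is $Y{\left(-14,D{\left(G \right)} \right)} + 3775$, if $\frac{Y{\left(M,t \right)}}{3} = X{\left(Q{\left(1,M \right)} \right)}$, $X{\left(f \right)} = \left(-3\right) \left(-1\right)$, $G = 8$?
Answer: $3784$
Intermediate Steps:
$Q{\left(l,E \right)} = l^{2} - 3 E$
$X{\left(f \right)} = 3$
$D{\left(P \right)} = -2 + P$
$Y{\left(M,t \right)} = 9$ ($Y{\left(M,t \right)} = 3 \cdot 3 = 9$)
$Y{\left(-14,D{\left(G \right)} \right)} + 3775 = 9 + 3775 = 3784$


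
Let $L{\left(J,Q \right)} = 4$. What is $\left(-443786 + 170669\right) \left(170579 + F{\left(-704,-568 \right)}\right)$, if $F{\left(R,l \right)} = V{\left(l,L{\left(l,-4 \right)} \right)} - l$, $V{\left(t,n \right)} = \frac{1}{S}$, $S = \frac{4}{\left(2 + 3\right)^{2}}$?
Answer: $- \frac{186979448721}{4} \approx -4.6745 \cdot 10^{10}$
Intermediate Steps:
$S = \frac{4}{25}$ ($S = \frac{4}{5^{2}} = \frac{4}{25} \approx 0.16$)
$V{\left(t,n \right)} = \frac{25}{4}$ ($V{\left(t,n \right)} = \frac{1}{\frac{4}{25}} = \frac{25}{4}$)
$F{\left(R,l \right)} = \frac{25}{4} - l$
$\left(-443786 + 170669\right) \left(170579 + F{\left(-704,-568 \right)}\right) = \left(-443786 + 170669\right) \left(170579 + \left(\frac{25}{4} - -568\right)\right) = - 273117 \left(170579 + \left(\frac{25}{4} + 568\right)\right) = - 273117 \left(170579 + \frac{2297}{4}\right) = \left(-273117\right) \frac{684613}{4} = - \frac{186979448721}{4}$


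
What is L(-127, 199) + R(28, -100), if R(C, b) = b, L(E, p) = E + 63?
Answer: -164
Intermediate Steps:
L(E, p) = 63 + E
L(-127, 199) + R(28, -100) = (63 - 127) - 100 = -64 - 100 = -164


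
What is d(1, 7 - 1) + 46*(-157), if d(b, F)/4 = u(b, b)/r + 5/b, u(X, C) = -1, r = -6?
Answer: -21604/3 ≈ -7201.3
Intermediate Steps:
d(b, F) = ⅔ + 20/b (d(b, F) = 4*(-1/(-6) + 5/b) = 4*(-1*(-⅙) + 5/b) = 4*(⅙ + 5/b) = ⅔ + 20/b)
d(1, 7 - 1) + 46*(-157) = (⅔ + 20/1) + 46*(-157) = (⅔ + 20*1) - 7222 = (⅔ + 20) - 7222 = 62/3 - 7222 = -21604/3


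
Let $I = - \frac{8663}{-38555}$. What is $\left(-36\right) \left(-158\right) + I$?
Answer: $\frac{219309503}{38555} \approx 5688.2$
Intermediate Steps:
$I = \frac{8663}{38555}$ ($I = \left(-8663\right) \left(- \frac{1}{38555}\right) = \frac{8663}{38555} \approx 0.22469$)
$\left(-36\right) \left(-158\right) + I = \left(-36\right) \left(-158\right) + \frac{8663}{38555} = 5688 + \frac{8663}{38555} = \frac{219309503}{38555}$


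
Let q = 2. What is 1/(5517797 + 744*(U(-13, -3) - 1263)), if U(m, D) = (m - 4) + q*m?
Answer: 1/4546133 ≈ 2.1997e-7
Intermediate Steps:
U(m, D) = -4 + 3*m (U(m, D) = (m - 4) + 2*m = (-4 + m) + 2*m = -4 + 3*m)
1/(5517797 + 744*(U(-13, -3) - 1263)) = 1/(5517797 + 744*((-4 + 3*(-13)) - 1263)) = 1/(5517797 + 744*((-4 - 39) - 1263)) = 1/(5517797 + 744*(-43 - 1263)) = 1/(5517797 + 744*(-1306)) = 1/(5517797 - 971664) = 1/4546133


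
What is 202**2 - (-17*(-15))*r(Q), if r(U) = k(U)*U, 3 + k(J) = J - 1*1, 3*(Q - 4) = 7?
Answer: 111107/3 ≈ 37036.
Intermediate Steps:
Q = 19/3 (Q = 4 + (1/3)*7 = 4 + 7/3 = 19/3 ≈ 6.3333)
k(J) = -4 + J (k(J) = -3 + (J - 1*1) = -3 + (J - 1) = -3 + (-1 + J) = -4 + J)
r(U) = U*(-4 + U) (r(U) = (-4 + U)*U = U*(-4 + U))
202**2 - (-17*(-15))*r(Q) = 202**2 - (-17*(-15))*19*(-4 + 19/3)/3 = 40804 - 255*(19/3)*(7/3) = 40804 - 255*133/9 = 40804 - 1*11305/3 = 40804 - 11305/3 = 111107/3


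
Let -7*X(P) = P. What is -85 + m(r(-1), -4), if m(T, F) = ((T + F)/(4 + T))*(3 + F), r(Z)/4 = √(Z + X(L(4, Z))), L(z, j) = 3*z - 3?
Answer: 4*(-86*√7 + 147*I)/(-7*I + 4*√7) ≈ -85.391 - 0.92026*I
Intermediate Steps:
L(z, j) = -3 + 3*z
X(P) = -P/7
r(Z) = 4*√(-9/7 + Z) (r(Z) = 4*√(Z - (-3 + 3*4)/7) = 4*√(Z - (-3 + 12)/7) = 4*√(Z - ⅐*9) = 4*√(Z - 9/7) = 4*√(-9/7 + Z))
m(T, F) = (3 + F)*(F + T)/(4 + T) (m(T, F) = ((F + T)/(4 + T))*(3 + F) = (3 + F)*(F + T)/(4 + T))
-85 + m(r(-1), -4) = -85 + ((-4)² + 3*(-4) + 3*(4*√(-63 + 49*(-1))/7) - 16*√(-63 + 49*(-1))/7)/(4 + 4*√(-63 + 49*(-1))/7) = -85 + (16 - 12 + 3*(4*√(-63 - 49)/7) - 16*√(-63 - 49)/7)/(4 + 4*√(-63 - 49)/7) = -85 + (16 - 12 + 3*(4*√(-112)/7) - 16*√(-112)/7)/(4 + 4*√(-112)/7) = -85 + (16 - 12 + 3*(4*(4*I*√7)/7) - 16*4*I*√7/7)/(4 + 4*(4*I*√7)/7) = -85 + (16 - 12 + 3*(16*I*√7/7) - 64*I*√7/7)/(4 + 16*I*√7/7) = -85 + (16 - 12 + 48*I*√7/7 - 64*I*√7/7)/(4 + 16*I*√7/7) = -85 + (4 - 16*I*√7/7)/(4 + 16*I*√7/7)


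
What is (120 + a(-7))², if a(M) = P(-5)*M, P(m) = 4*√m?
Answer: 10480 - 6720*I*√5 ≈ 10480.0 - 15026.0*I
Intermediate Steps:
a(M) = 4*I*M*√5 (a(M) = (4*√(-5))*M = (4*(I*√5))*M = (4*I*√5)*M = 4*I*M*√5)
(120 + a(-7))² = (120 + 4*I*(-7)*√5)² = (120 - 28*I*√5)²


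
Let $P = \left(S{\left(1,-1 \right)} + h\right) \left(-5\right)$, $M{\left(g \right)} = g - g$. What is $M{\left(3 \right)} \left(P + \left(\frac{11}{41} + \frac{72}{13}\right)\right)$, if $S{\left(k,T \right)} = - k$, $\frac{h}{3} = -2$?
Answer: $0$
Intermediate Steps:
$h = -6$ ($h = 3 \left(-2\right) = -6$)
$M{\left(g \right)} = 0$
$P = 35$ ($P = \left(\left(-1\right) 1 - 6\right) \left(-5\right) = \left(-1 - 6\right) \left(-5\right) = \left(-7\right) \left(-5\right) = 35$)
$M{\left(3 \right)} \left(P + \left(\frac{11}{41} + \frac{72}{13}\right)\right) = 0 \left(35 + \left(\frac{11}{41} + \frac{72}{13}\right)\right) = 0 \left(35 + \frac{3095}{533}\right) = 0 \cdot \frac{21750}{533} = 0$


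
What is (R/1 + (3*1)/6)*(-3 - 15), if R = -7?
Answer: 117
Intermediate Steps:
(R/1 + (3*1)/6)*(-3 - 15) = (-7/1 + (3*1)/6)*(-3 - 15) = (-7*1 + 3*(⅙))*(-18) = (-7 + ½)*(-18) = -13/2*(-18) = 117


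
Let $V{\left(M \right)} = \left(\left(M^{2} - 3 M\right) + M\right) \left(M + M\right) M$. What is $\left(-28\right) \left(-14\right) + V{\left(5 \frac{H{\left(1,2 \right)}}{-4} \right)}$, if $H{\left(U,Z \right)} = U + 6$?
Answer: $\frac{1893801}{128} \approx 14795.0$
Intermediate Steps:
$H{\left(U,Z \right)} = 6 + U$
$V{\left(M \right)} = 2 M^{2} \left(M^{2} - 2 M\right)$ ($V{\left(M \right)} = \left(M^{2} - 2 M\right) 2 M M = 2 M \left(M^{2} - 2 M\right) M = 2 M^{2} \left(M^{2} - 2 M\right)$)
$\left(-28\right) \left(-14\right) + V{\left(5 \frac{H{\left(1,2 \right)}}{-4} \right)} = \left(-28\right) \left(-14\right) + 2 \left(5 \frac{6 + 1}{-4}\right)^{3} \left(-2 + 5 \frac{6 + 1}{-4}\right) = 392 + 2 \left(5 \cdot 7 \left(- \frac{1}{4}\right)\right)^{3} \left(-2 + 5 \cdot 7 \left(- \frac{1}{4}\right)\right) = 392 + 2 \left(5 \left(- \frac{7}{4}\right)\right)^{3} \left(-2 + 5 \left(- \frac{7}{4}\right)\right) = 392 + 2 \left(- \frac{35}{4}\right)^{3} \left(-2 - \frac{35}{4}\right) = 392 + 2 \left(- \frac{42875}{64}\right) \left(- \frac{43}{4}\right) = 392 + \frac{1843625}{128} = \frac{1893801}{128}$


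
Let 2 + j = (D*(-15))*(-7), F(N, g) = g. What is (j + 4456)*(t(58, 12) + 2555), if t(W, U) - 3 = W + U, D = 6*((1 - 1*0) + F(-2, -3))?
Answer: 8393832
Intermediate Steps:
D = -12 (D = 6*((1 - 1*0) - 3) = 6*((1 + 0) - 3) = 6*(1 - 3) = 6*(-2) = -12)
t(W, U) = 3 + U + W (t(W, U) = 3 + (W + U) = 3 + (U + W) = 3 + U + W)
j = -1262 (j = -2 - 12*(-15)*(-7) = -2 + 180*(-7) = -2 - 1260 = -1262)
(j + 4456)*(t(58, 12) + 2555) = (-1262 + 4456)*((3 + 12 + 58) + 2555) = 3194*(73 + 2555) = 3194*2628 = 8393832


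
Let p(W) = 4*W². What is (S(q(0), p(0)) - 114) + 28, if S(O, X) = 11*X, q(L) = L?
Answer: -86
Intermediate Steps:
(S(q(0), p(0)) - 114) + 28 = (11*(4*0²) - 114) + 28 = (11*(4*0) - 114) + 28 = (11*0 - 114) + 28 = (0 - 114) + 28 = -114 + 28 = -86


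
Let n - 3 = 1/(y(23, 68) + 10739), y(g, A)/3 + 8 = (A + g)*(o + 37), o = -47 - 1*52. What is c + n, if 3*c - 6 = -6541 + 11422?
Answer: 10136351/6211 ≈ 1632.0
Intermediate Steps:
o = -99 (o = -47 - 52 = -99)
c = 1629 (c = 2 + (-6541 + 11422)/3 = 2 + (1/3)*4881 = 2 + 1627 = 1629)
y(g, A) = -24 - 186*A - 186*g (y(g, A) = -24 + 3*((A + g)*(-99 + 37)) = -24 + 3*((A + g)*(-62)) = -24 + 3*(-62*A - 62*g) = -24 + (-186*A - 186*g) = -24 - 186*A - 186*g)
n = 18632/6211 (n = 3 + 1/((-24 - 186*68 - 186*23) + 10739) = 3 + 1/((-24 - 12648 - 4278) + 10739) = 3 + 1/(-16950 + 10739) = 3 + 1/(-6211) = 3 - 1/6211 = 18632/6211 ≈ 2.9998)
c + n = 1629 + 18632/6211 = 10136351/6211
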